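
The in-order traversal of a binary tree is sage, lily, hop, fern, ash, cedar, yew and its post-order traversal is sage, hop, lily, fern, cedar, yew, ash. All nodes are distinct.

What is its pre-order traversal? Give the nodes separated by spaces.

The last element of post-order is the root; it splits in-order into left and right subtrees.
Root ash: left subtree has 4 nodes {sage, lily, hop, fern}, right has 2 {cedar, yew}.
  Root fern: left subtree has 3 nodes {sage, lily, hop}, right has 0 { }.
    Root lily: left subtree has 1 node {sage}, right has 1 {hop}.
  Root yew: left subtree has 1 node {cedar}, right has 0 { }.

ash fern lily sage hop yew cedar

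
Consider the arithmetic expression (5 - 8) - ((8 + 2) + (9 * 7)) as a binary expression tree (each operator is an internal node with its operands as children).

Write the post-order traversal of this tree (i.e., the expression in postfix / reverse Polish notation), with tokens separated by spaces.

5 8 - 8 2 + 9 7 * + -

Post-order on an expression tree gives postfix notation: for each operator, emit left operand, right operand, then the operator.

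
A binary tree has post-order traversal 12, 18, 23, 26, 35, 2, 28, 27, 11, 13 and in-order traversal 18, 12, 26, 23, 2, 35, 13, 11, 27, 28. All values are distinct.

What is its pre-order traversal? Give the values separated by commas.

13, 2, 26, 18, 12, 23, 35, 11, 27, 28

The last element of post-order is the root; it splits in-order into left and right subtrees.
Root 13: left subtree has 6 nodes {18, 12, 26, 23, 2, 35}, right has 3 {11, 27, 28}.
  Root 2: left subtree has 4 nodes {18, 12, 26, 23}, right has 1 {35}.
    Root 26: left subtree has 2 nodes {18, 12}, right has 1 {23}.
      Root 18: left subtree has 0 nodes { }, right has 1 {12}.
  Root 11: left subtree has 0 nodes { }, right has 2 {27, 28}.
    Root 27: left subtree has 0 nodes { }, right has 1 {28}.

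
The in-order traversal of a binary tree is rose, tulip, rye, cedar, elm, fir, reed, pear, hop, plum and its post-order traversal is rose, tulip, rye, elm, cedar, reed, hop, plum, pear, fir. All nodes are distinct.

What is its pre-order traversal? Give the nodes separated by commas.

The last element of post-order is the root; it splits in-order into left and right subtrees.
Root fir: left subtree has 5 nodes {rose, tulip, rye, cedar, elm}, right has 4 {reed, pear, hop, plum}.
  Root cedar: left subtree has 3 nodes {rose, tulip, rye}, right has 1 {elm}.
    Root rye: left subtree has 2 nodes {rose, tulip}, right has 0 { }.
      Root tulip: left subtree has 1 node {rose}, right has 0 { }.
  Root pear: left subtree has 1 node {reed}, right has 2 {hop, plum}.
    Root plum: left subtree has 1 node {hop}, right has 0 { }.

fir, cedar, rye, tulip, rose, elm, pear, reed, plum, hop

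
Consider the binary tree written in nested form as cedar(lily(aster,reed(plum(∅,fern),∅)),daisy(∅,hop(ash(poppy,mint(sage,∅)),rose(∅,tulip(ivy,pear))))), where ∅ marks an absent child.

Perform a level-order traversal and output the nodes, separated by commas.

cedar, lily, daisy, aster, reed, hop, plum, ash, rose, fern, poppy, mint, tulip, sage, ivy, pear

Level-order visits nodes level by level from the root, left to right within each level.
Level 0: cedar
Level 1: lily, daisy
Level 2: aster, reed, hop
Level 3: plum, ash, rose
Level 4: fern, poppy, mint, tulip
Level 5: sage, ivy, pear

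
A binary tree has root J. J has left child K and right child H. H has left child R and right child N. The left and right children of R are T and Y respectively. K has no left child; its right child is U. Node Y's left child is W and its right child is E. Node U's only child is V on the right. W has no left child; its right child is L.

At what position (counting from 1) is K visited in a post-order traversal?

3

Post-order visits the left subtree, then the right subtree, then the node.
At J: go left to K.
  At K: no left child.
  At K: go right to U.
    At U: no left child.
    At U: go right to V.
      V is a leaf — visit V.
    Visit U.
  Visit K.
At J: go right to H.
  At H: go left to R.
    At R: go left to T.
      T is a leaf — visit T.
    At R: go right to Y.
      At Y: go left to W.
        At W: no left child.
        At W: go right to L.
          L is a leaf — visit L.
        Visit W.
      At Y: go right to E.
        E is a leaf — visit E.
      Visit Y.
    Visit R.
  At H: go right to N.
    N is a leaf — visit N.
  Visit H.
Visit J.
Full post-order sequence: V, U, K, T, L, W, E, Y, R, N, H, J.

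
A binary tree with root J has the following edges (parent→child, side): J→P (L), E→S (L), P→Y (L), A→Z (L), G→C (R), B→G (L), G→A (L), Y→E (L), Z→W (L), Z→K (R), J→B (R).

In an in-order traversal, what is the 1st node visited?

S

In-order visits the left subtree, then the node, then the right subtree.
At J: go left to P.
  At P: go left to Y.
    At Y: go left to E.
      At E: go left to S.
        S is a leaf — visit S.
      Visit E.
      At E: no right child.
    Visit Y.
    At Y: no right child.
  Visit P.
  At P: no right child.
Visit J.
At J: go right to B.
  At B: go left to G.
    At G: go left to A.
      At A: go left to Z.
        At Z: go left to W.
          W is a leaf — visit W.
        Visit Z.
        At Z: go right to K.
          K is a leaf — visit K.
      Visit A.
      At A: no right child.
    Visit G.
    At G: go right to C.
      C is a leaf — visit C.
  Visit B.
  At B: no right child.
Full in-order sequence: S, E, Y, P, J, W, Z, K, A, G, C, B.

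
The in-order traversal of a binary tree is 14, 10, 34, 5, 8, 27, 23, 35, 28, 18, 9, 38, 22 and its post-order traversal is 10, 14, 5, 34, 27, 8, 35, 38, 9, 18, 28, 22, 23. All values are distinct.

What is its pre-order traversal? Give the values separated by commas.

The last element of post-order is the root; it splits in-order into left and right subtrees.
Root 23: left subtree has 6 nodes {14, 10, 34, 5, 8, 27}, right has 6 {35, 28, 18, 9, 38, 22}.
  Root 8: left subtree has 4 nodes {14, 10, 34, 5}, right has 1 {27}.
    Root 34: left subtree has 2 nodes {14, 10}, right has 1 {5}.
      Root 14: left subtree has 0 nodes { }, right has 1 {10}.
  Root 22: left subtree has 5 nodes {35, 28, 18, 9, 38}, right has 0 { }.
    Root 28: left subtree has 1 node {35}, right has 3 {18, 9, 38}.
      Root 18: left subtree has 0 nodes { }, right has 2 {9, 38}.
        Root 9: left subtree has 0 nodes { }, right has 1 {38}.

23, 8, 34, 14, 10, 5, 27, 22, 28, 35, 18, 9, 38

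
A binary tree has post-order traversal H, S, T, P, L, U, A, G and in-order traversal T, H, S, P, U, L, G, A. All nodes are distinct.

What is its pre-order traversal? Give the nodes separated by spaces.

G U P T S H L A

The last element of post-order is the root; it splits in-order into left and right subtrees.
Root G: left subtree has 6 nodes {T, H, S, P, U, L}, right has 1 {A}.
  Root U: left subtree has 4 nodes {T, H, S, P}, right has 1 {L}.
    Root P: left subtree has 3 nodes {T, H, S}, right has 0 { }.
      Root T: left subtree has 0 nodes { }, right has 2 {H, S}.
        Root S: left subtree has 1 node {H}, right has 0 { }.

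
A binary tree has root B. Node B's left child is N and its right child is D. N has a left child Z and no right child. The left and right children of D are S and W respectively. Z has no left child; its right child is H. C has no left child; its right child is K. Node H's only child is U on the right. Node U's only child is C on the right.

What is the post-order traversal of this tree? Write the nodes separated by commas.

Post-order visits the left subtree, then the right subtree, then the node.
At B: go left to N.
  At N: go left to Z.
    At Z: no left child.
    At Z: go right to H.
      At H: no left child.
      At H: go right to U.
        At U: no left child.
        At U: go right to C.
          At C: no left child.
          At C: go right to K.
            K is a leaf — visit K.
          Visit C.
        Visit U.
      Visit H.
    Visit Z.
  At N: no right child.
  Visit N.
At B: go right to D.
  At D: go left to S.
    S is a leaf — visit S.
  At D: go right to W.
    W is a leaf — visit W.
  Visit D.
Visit B.

K, C, U, H, Z, N, S, W, D, B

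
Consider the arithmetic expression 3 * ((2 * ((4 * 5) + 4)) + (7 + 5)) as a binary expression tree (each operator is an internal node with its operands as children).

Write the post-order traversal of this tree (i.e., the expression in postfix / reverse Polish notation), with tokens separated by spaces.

3 2 4 5 * 4 + * 7 5 + + *

Post-order on an expression tree gives postfix notation: for each operator, emit left operand, right operand, then the operator.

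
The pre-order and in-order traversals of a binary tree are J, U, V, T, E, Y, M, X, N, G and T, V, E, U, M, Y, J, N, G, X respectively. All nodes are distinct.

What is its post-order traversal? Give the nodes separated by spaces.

The first element of pre-order is the root; it splits in-order into left and right subtrees.
Root J: left subtree has 6 nodes {T, V, E, U, M, Y}, right has 3 {N, G, X}.
  Root U: left subtree has 3 nodes {T, V, E}, right has 2 {M, Y}.
    Root V: left subtree has 1 node {T}, right has 1 {E}.
    Root Y: left subtree has 1 node {M}, right has 0 { }.
  Root X: left subtree has 2 nodes {N, G}, right has 0 { }.
    Root N: left subtree has 0 nodes { }, right has 1 {G}.

T E V M Y U G N X J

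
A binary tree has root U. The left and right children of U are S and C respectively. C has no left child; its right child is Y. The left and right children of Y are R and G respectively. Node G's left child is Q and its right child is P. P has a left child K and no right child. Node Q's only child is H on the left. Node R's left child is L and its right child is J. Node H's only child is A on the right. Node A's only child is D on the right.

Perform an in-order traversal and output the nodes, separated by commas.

In-order visits the left subtree, then the node, then the right subtree.
At U: go left to S.
  S is a leaf — visit S.
Visit U.
At U: go right to C.
  At C: no left child.
  Visit C.
  At C: go right to Y.
    At Y: go left to R.
      At R: go left to L.
        L is a leaf — visit L.
      Visit R.
      At R: go right to J.
        J is a leaf — visit J.
    Visit Y.
    At Y: go right to G.
      At G: go left to Q.
        At Q: go left to H.
          At H: no left child.
          Visit H.
          At H: go right to A.
            At A: no left child.
            Visit A.
            At A: go right to D.
              D is a leaf — visit D.
        Visit Q.
        At Q: no right child.
      Visit G.
      At G: go right to P.
        At P: go left to K.
          K is a leaf — visit K.
        Visit P.
        At P: no right child.

S, U, C, L, R, J, Y, H, A, D, Q, G, K, P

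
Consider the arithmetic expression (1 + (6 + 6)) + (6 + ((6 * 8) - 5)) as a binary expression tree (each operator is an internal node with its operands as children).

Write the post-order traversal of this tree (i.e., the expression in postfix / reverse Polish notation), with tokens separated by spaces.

Post-order on an expression tree gives postfix notation: for each operator, emit left operand, right operand, then the operator.

1 6 6 + + 6 6 8 * 5 - + +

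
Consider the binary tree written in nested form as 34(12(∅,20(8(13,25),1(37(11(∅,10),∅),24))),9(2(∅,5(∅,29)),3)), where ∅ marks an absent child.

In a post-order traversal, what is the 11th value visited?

Post-order visits the left subtree, then the right subtree, then the node.
At 34: go left to 12.
  At 12: no left child.
  At 12: go right to 20.
    At 20: go left to 8.
      At 8: go left to 13.
        13 is a leaf — visit 13.
      At 8: go right to 25.
        25 is a leaf — visit 25.
      Visit 8.
    At 20: go right to 1.
      At 1: go left to 37.
        At 37: go left to 11.
          At 11: no left child.
          At 11: go right to 10.
            10 is a leaf — visit 10.
          Visit 11.
        At 37: no right child.
        Visit 37.
      At 1: go right to 24.
        24 is a leaf — visit 24.
      Visit 1.
    Visit 20.
  Visit 12.
At 34: go right to 9.
  At 9: go left to 2.
    At 2: no left child.
    At 2: go right to 5.
      At 5: no left child.
      At 5: go right to 29.
        29 is a leaf — visit 29.
      Visit 5.
    Visit 2.
  At 9: go right to 3.
    3 is a leaf — visit 3.
  Visit 9.
Visit 34.
Full post-order sequence: 13, 25, 8, 10, 11, 37, 24, 1, 20, 12, 29, 5, 2, 3, 9, 34.

29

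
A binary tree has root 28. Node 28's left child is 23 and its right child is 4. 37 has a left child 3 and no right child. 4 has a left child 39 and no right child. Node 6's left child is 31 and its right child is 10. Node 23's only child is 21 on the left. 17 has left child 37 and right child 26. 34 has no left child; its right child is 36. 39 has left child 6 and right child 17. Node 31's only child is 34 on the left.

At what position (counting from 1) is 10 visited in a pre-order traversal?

Pre-order visits the node, then its left subtree, then its right subtree.
Visit 28.
At 28: go left to 23.
  Visit 23.
  At 23: go left to 21.
    21 is a leaf — visit 21.
  At 23: no right child.
At 28: go right to 4.
  Visit 4.
  At 4: go left to 39.
    Visit 39.
    At 39: go left to 6.
      Visit 6.
      At 6: go left to 31.
        Visit 31.
        At 31: go left to 34.
          Visit 34.
          At 34: no left child.
          At 34: go right to 36.
            36 is a leaf — visit 36.
        At 31: no right child.
      At 6: go right to 10.
        10 is a leaf — visit 10.
    At 39: go right to 17.
      Visit 17.
      At 17: go left to 37.
        Visit 37.
        At 37: go left to 3.
          3 is a leaf — visit 3.
        At 37: no right child.
      At 17: go right to 26.
        26 is a leaf — visit 26.
  At 4: no right child.
Full pre-order sequence: 28, 23, 21, 4, 39, 6, 31, 34, 36, 10, 17, 37, 3, 26.

10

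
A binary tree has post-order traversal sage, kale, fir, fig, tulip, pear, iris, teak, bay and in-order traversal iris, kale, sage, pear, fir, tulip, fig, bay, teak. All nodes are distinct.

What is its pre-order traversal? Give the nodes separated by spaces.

bay iris pear kale sage tulip fir fig teak

The last element of post-order is the root; it splits in-order into left and right subtrees.
Root bay: left subtree has 7 nodes {iris, kale, sage, pear, fir, tulip, fig}, right has 1 {teak}.
  Root iris: left subtree has 0 nodes { }, right has 6 {kale, sage, pear, fir, tulip, fig}.
    Root pear: left subtree has 2 nodes {kale, sage}, right has 3 {fir, tulip, fig}.
      Root kale: left subtree has 0 nodes { }, right has 1 {sage}.
      Root tulip: left subtree has 1 node {fir}, right has 1 {fig}.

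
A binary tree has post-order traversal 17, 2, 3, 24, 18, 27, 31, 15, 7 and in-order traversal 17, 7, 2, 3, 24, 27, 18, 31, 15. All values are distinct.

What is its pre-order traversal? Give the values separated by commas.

The last element of post-order is the root; it splits in-order into left and right subtrees.
Root 7: left subtree has 1 node {17}, right has 7 {2, 3, 24, 27, 18, 31, 15}.
  Root 15: left subtree has 6 nodes {2, 3, 24, 27, 18, 31}, right has 0 { }.
    Root 31: left subtree has 5 nodes {2, 3, 24, 27, 18}, right has 0 { }.
      Root 27: left subtree has 3 nodes {2, 3, 24}, right has 1 {18}.
        Root 24: left subtree has 2 nodes {2, 3}, right has 0 { }.
          Root 3: left subtree has 1 node {2}, right has 0 { }.

7, 17, 15, 31, 27, 24, 3, 2, 18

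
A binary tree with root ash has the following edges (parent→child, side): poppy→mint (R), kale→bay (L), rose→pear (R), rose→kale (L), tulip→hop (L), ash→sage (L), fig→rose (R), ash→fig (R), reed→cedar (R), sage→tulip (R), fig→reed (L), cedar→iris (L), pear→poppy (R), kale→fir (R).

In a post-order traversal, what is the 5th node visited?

cedar

Post-order visits the left subtree, then the right subtree, then the node.
At ash: go left to sage.
  At sage: no left child.
  At sage: go right to tulip.
    At tulip: go left to hop.
      hop is a leaf — visit hop.
    At tulip: no right child.
    Visit tulip.
  Visit sage.
At ash: go right to fig.
  At fig: go left to reed.
    At reed: no left child.
    At reed: go right to cedar.
      At cedar: go left to iris.
        iris is a leaf — visit iris.
      At cedar: no right child.
      Visit cedar.
    Visit reed.
  At fig: go right to rose.
    At rose: go left to kale.
      At kale: go left to bay.
        bay is a leaf — visit bay.
      At kale: go right to fir.
        fir is a leaf — visit fir.
      Visit kale.
    At rose: go right to pear.
      At pear: no left child.
      At pear: go right to poppy.
        At poppy: no left child.
        At poppy: go right to mint.
          mint is a leaf — visit mint.
        Visit poppy.
      Visit pear.
    Visit rose.
  Visit fig.
Visit ash.
Full post-order sequence: hop, tulip, sage, iris, cedar, reed, bay, fir, kale, mint, poppy, pear, rose, fig, ash.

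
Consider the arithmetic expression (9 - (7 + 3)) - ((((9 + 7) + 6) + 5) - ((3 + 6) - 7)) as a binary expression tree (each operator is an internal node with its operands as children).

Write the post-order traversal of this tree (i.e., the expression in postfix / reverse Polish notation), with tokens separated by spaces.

9 7 3 + - 9 7 + 6 + 5 + 3 6 + 7 - - -

Post-order on an expression tree gives postfix notation: for each operator, emit left operand, right operand, then the operator.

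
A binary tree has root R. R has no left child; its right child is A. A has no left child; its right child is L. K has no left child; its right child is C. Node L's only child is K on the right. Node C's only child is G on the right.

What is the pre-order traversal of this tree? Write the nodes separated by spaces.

Pre-order visits the node, then its left subtree, then its right subtree.
Visit R.
At R: no left child.
At R: go right to A.
  Visit A.
  At A: no left child.
  At A: go right to L.
    Visit L.
    At L: no left child.
    At L: go right to K.
      Visit K.
      At K: no left child.
      At K: go right to C.
        Visit C.
        At C: no left child.
        At C: go right to G.
          G is a leaf — visit G.

R A L K C G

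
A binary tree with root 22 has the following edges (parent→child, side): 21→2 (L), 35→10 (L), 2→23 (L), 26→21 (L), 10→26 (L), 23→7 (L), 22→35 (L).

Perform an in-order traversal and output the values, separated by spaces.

7 23 2 21 26 10 35 22

In-order visits the left subtree, then the node, then the right subtree.
At 22: go left to 35.
  At 35: go left to 10.
    At 10: go left to 26.
      At 26: go left to 21.
        At 21: go left to 2.
          At 2: go left to 23.
            At 23: go left to 7.
              7 is a leaf — visit 7.
            Visit 23.
            At 23: no right child.
          Visit 2.
          At 2: no right child.
        Visit 21.
        At 21: no right child.
      Visit 26.
      At 26: no right child.
    Visit 10.
    At 10: no right child.
  Visit 35.
  At 35: no right child.
Visit 22.
At 22: no right child.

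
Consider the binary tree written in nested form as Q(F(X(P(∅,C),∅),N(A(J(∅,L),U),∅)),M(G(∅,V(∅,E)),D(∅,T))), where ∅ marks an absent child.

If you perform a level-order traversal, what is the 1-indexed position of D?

7

Level-order visits nodes level by level from the root, left to right within each level.
Level 0: Q
Level 1: F, M
Level 2: X, N, G, D
Level 3: P, A, V, T
Level 4: C, J, U, E
Level 5: L
Full level-order sequence: Q, F, M, X, N, G, D, P, A, V, T, C, J, U, E, L.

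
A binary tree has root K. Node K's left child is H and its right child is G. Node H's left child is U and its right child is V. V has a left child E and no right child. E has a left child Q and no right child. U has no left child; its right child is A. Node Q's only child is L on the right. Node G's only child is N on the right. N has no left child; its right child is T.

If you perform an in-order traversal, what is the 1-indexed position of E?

In-order visits the left subtree, then the node, then the right subtree.
At K: go left to H.
  At H: go left to U.
    At U: no left child.
    Visit U.
    At U: go right to A.
      A is a leaf — visit A.
  Visit H.
  At H: go right to V.
    At V: go left to E.
      At E: go left to Q.
        At Q: no left child.
        Visit Q.
        At Q: go right to L.
          L is a leaf — visit L.
      Visit E.
      At E: no right child.
    Visit V.
    At V: no right child.
Visit K.
At K: go right to G.
  At G: no left child.
  Visit G.
  At G: go right to N.
    At N: no left child.
    Visit N.
    At N: go right to T.
      T is a leaf — visit T.
Full in-order sequence: U, A, H, Q, L, E, V, K, G, N, T.

6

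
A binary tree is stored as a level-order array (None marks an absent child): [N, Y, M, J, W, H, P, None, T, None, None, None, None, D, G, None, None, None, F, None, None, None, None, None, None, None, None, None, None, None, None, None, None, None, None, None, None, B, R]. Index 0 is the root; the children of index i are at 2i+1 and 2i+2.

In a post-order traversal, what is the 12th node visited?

M

Post-order visits the left subtree, then the right subtree, then the node.
At N: go left to Y.
  At Y: go left to J.
    At J: no left child.
    At J: go right to T.
      At T: no left child.
      At T: go right to F.
        At F: go left to B.
          B is a leaf — visit B.
        At F: go right to R.
          R is a leaf — visit R.
        Visit F.
      Visit T.
    Visit J.
  At Y: go right to W.
    W is a leaf — visit W.
  Visit Y.
At N: go right to M.
  At M: go left to H.
    H is a leaf — visit H.
  At M: go right to P.
    At P: go left to D.
      D is a leaf — visit D.
    At P: go right to G.
      G is a leaf — visit G.
    Visit P.
  Visit M.
Visit N.
Full post-order sequence: B, R, F, T, J, W, Y, H, D, G, P, M, N.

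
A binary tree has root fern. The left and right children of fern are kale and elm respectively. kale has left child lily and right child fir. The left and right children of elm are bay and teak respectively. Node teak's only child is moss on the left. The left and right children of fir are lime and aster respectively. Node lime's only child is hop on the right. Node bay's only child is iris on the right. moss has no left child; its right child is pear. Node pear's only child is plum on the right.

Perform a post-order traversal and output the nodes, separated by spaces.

lily hop lime aster fir kale iris bay plum pear moss teak elm fern

Post-order visits the left subtree, then the right subtree, then the node.
At fern: go left to kale.
  At kale: go left to lily.
    lily is a leaf — visit lily.
  At kale: go right to fir.
    At fir: go left to lime.
      At lime: no left child.
      At lime: go right to hop.
        hop is a leaf — visit hop.
      Visit lime.
    At fir: go right to aster.
      aster is a leaf — visit aster.
    Visit fir.
  Visit kale.
At fern: go right to elm.
  At elm: go left to bay.
    At bay: no left child.
    At bay: go right to iris.
      iris is a leaf — visit iris.
    Visit bay.
  At elm: go right to teak.
    At teak: go left to moss.
      At moss: no left child.
      At moss: go right to pear.
        At pear: no left child.
        At pear: go right to plum.
          plum is a leaf — visit plum.
        Visit pear.
      Visit moss.
    At teak: no right child.
    Visit teak.
  Visit elm.
Visit fern.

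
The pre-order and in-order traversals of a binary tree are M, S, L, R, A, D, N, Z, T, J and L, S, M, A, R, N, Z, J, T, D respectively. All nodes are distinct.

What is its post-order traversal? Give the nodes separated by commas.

L, S, A, J, T, Z, N, D, R, M

The first element of pre-order is the root; it splits in-order into left and right subtrees.
Root M: left subtree has 2 nodes {L, S}, right has 7 {A, R, N, Z, J, T, D}.
  Root S: left subtree has 1 node {L}, right has 0 { }.
  Root R: left subtree has 1 node {A}, right has 5 {N, Z, J, T, D}.
    Root D: left subtree has 4 nodes {N, Z, J, T}, right has 0 { }.
      Root N: left subtree has 0 nodes { }, right has 3 {Z, J, T}.
        Root Z: left subtree has 0 nodes { }, right has 2 {J, T}.
          Root T: left subtree has 1 node {J}, right has 0 { }.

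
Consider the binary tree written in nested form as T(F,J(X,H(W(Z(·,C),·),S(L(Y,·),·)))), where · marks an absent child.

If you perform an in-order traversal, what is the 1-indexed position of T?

In-order visits the left subtree, then the node, then the right subtree.
At T: go left to F.
  F is a leaf — visit F.
Visit T.
At T: go right to J.
  At J: go left to X.
    X is a leaf — visit X.
  Visit J.
  At J: go right to H.
    At H: go left to W.
      At W: go left to Z.
        At Z: no left child.
        Visit Z.
        At Z: go right to C.
          C is a leaf — visit C.
      Visit W.
      At W: no right child.
    Visit H.
    At H: go right to S.
      At S: go left to L.
        At L: go left to Y.
          Y is a leaf — visit Y.
        Visit L.
        At L: no right child.
      Visit S.
      At S: no right child.
Full in-order sequence: F, T, X, J, Z, C, W, H, Y, L, S.

2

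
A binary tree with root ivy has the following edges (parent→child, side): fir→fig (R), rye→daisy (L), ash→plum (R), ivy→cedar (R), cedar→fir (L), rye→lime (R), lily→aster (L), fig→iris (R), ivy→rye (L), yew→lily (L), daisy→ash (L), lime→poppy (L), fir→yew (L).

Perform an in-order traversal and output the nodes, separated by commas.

In-order visits the left subtree, then the node, then the right subtree.
At ivy: go left to rye.
  At rye: go left to daisy.
    At daisy: go left to ash.
      At ash: no left child.
      Visit ash.
      At ash: go right to plum.
        plum is a leaf — visit plum.
    Visit daisy.
    At daisy: no right child.
  Visit rye.
  At rye: go right to lime.
    At lime: go left to poppy.
      poppy is a leaf — visit poppy.
    Visit lime.
    At lime: no right child.
Visit ivy.
At ivy: go right to cedar.
  At cedar: go left to fir.
    At fir: go left to yew.
      At yew: go left to lily.
        At lily: go left to aster.
          aster is a leaf — visit aster.
        Visit lily.
        At lily: no right child.
      Visit yew.
      At yew: no right child.
    Visit fir.
    At fir: go right to fig.
      At fig: no left child.
      Visit fig.
      At fig: go right to iris.
        iris is a leaf — visit iris.
  Visit cedar.
  At cedar: no right child.

ash, plum, daisy, rye, poppy, lime, ivy, aster, lily, yew, fir, fig, iris, cedar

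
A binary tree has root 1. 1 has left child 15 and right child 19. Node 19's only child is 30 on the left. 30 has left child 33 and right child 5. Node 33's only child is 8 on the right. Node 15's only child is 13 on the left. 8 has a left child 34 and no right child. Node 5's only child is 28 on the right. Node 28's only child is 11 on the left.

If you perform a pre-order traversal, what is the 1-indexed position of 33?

6

Pre-order visits the node, then its left subtree, then its right subtree.
Visit 1.
At 1: go left to 15.
  Visit 15.
  At 15: go left to 13.
    13 is a leaf — visit 13.
  At 15: no right child.
At 1: go right to 19.
  Visit 19.
  At 19: go left to 30.
    Visit 30.
    At 30: go left to 33.
      Visit 33.
      At 33: no left child.
      At 33: go right to 8.
        Visit 8.
        At 8: go left to 34.
          34 is a leaf — visit 34.
        At 8: no right child.
    At 30: go right to 5.
      Visit 5.
      At 5: no left child.
      At 5: go right to 28.
        Visit 28.
        At 28: go left to 11.
          11 is a leaf — visit 11.
        At 28: no right child.
  At 19: no right child.
Full pre-order sequence: 1, 15, 13, 19, 30, 33, 8, 34, 5, 28, 11.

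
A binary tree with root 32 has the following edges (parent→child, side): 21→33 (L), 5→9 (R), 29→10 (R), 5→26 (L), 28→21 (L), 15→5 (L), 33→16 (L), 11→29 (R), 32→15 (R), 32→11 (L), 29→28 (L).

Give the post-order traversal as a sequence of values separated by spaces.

16 33 21 28 10 29 11 26 9 5 15 32

Post-order visits the left subtree, then the right subtree, then the node.
At 32: go left to 11.
  At 11: no left child.
  At 11: go right to 29.
    At 29: go left to 28.
      At 28: go left to 21.
        At 21: go left to 33.
          At 33: go left to 16.
            16 is a leaf — visit 16.
          At 33: no right child.
          Visit 33.
        At 21: no right child.
        Visit 21.
      At 28: no right child.
      Visit 28.
    At 29: go right to 10.
      10 is a leaf — visit 10.
    Visit 29.
  Visit 11.
At 32: go right to 15.
  At 15: go left to 5.
    At 5: go left to 26.
      26 is a leaf — visit 26.
    At 5: go right to 9.
      9 is a leaf — visit 9.
    Visit 5.
  At 15: no right child.
  Visit 15.
Visit 32.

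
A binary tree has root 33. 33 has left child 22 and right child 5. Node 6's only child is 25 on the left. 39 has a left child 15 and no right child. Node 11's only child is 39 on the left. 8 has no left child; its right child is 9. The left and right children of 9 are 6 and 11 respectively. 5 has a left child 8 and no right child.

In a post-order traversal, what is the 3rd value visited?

Post-order visits the left subtree, then the right subtree, then the node.
At 33: go left to 22.
  22 is a leaf — visit 22.
At 33: go right to 5.
  At 5: go left to 8.
    At 8: no left child.
    At 8: go right to 9.
      At 9: go left to 6.
        At 6: go left to 25.
          25 is a leaf — visit 25.
        At 6: no right child.
        Visit 6.
      At 9: go right to 11.
        At 11: go left to 39.
          At 39: go left to 15.
            15 is a leaf — visit 15.
          At 39: no right child.
          Visit 39.
        At 11: no right child.
        Visit 11.
      Visit 9.
    Visit 8.
  At 5: no right child.
  Visit 5.
Visit 33.
Full post-order sequence: 22, 25, 6, 15, 39, 11, 9, 8, 5, 33.

6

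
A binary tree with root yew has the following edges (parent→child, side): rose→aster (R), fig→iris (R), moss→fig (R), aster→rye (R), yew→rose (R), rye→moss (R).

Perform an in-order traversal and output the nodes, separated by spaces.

In-order visits the left subtree, then the node, then the right subtree.
At yew: no left child.
Visit yew.
At yew: go right to rose.
  At rose: no left child.
  Visit rose.
  At rose: go right to aster.
    At aster: no left child.
    Visit aster.
    At aster: go right to rye.
      At rye: no left child.
      Visit rye.
      At rye: go right to moss.
        At moss: no left child.
        Visit moss.
        At moss: go right to fig.
          At fig: no left child.
          Visit fig.
          At fig: go right to iris.
            iris is a leaf — visit iris.

yew rose aster rye moss fig iris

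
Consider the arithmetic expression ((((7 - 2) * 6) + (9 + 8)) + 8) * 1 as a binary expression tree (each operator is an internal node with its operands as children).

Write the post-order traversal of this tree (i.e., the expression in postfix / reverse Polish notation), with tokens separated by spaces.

Post-order on an expression tree gives postfix notation: for each operator, emit left operand, right operand, then the operator.

7 2 - 6 * 9 8 + + 8 + 1 *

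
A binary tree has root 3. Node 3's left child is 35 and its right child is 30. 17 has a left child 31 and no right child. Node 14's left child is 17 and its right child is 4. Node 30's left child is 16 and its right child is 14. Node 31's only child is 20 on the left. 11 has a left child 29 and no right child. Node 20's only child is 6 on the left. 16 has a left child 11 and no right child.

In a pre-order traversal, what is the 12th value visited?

4

Pre-order visits the node, then its left subtree, then its right subtree.
Visit 3.
At 3: go left to 35.
  35 is a leaf — visit 35.
At 3: go right to 30.
  Visit 30.
  At 30: go left to 16.
    Visit 16.
    At 16: go left to 11.
      Visit 11.
      At 11: go left to 29.
        29 is a leaf — visit 29.
      At 11: no right child.
    At 16: no right child.
  At 30: go right to 14.
    Visit 14.
    At 14: go left to 17.
      Visit 17.
      At 17: go left to 31.
        Visit 31.
        At 31: go left to 20.
          Visit 20.
          At 20: go left to 6.
            6 is a leaf — visit 6.
          At 20: no right child.
        At 31: no right child.
      At 17: no right child.
    At 14: go right to 4.
      4 is a leaf — visit 4.
Full pre-order sequence: 3, 35, 30, 16, 11, 29, 14, 17, 31, 20, 6, 4.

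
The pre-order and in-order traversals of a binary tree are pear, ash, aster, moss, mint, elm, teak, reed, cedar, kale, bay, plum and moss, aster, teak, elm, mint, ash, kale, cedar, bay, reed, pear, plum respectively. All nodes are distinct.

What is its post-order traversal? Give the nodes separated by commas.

moss, teak, elm, mint, aster, kale, bay, cedar, reed, ash, plum, pear

The first element of pre-order is the root; it splits in-order into left and right subtrees.
Root pear: left subtree has 10 nodes {moss, aster, teak, elm, mint, ash, kale, cedar, bay, reed}, right has 1 {plum}.
  Root ash: left subtree has 5 nodes {moss, aster, teak, elm, mint}, right has 4 {kale, cedar, bay, reed}.
    Root aster: left subtree has 1 node {moss}, right has 3 {teak, elm, mint}.
      Root mint: left subtree has 2 nodes {teak, elm}, right has 0 { }.
        Root elm: left subtree has 1 node {teak}, right has 0 { }.
    Root reed: left subtree has 3 nodes {kale, cedar, bay}, right has 0 { }.
      Root cedar: left subtree has 1 node {kale}, right has 1 {bay}.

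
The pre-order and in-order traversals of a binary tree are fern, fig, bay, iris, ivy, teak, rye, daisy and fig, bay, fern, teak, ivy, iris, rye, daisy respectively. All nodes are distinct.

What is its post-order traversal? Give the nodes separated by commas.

The first element of pre-order is the root; it splits in-order into left and right subtrees.
Root fern: left subtree has 2 nodes {fig, bay}, right has 5 {teak, ivy, iris, rye, daisy}.
  Root fig: left subtree has 0 nodes { }, right has 1 {bay}.
  Root iris: left subtree has 2 nodes {teak, ivy}, right has 2 {rye, daisy}.
    Root ivy: left subtree has 1 node {teak}, right has 0 { }.
    Root rye: left subtree has 0 nodes { }, right has 1 {daisy}.

bay, fig, teak, ivy, daisy, rye, iris, fern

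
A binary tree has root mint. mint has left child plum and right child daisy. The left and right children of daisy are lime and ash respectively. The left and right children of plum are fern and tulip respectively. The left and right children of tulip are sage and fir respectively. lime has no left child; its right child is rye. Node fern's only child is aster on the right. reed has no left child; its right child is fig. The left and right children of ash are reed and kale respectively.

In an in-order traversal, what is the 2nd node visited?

In-order visits the left subtree, then the node, then the right subtree.
At mint: go left to plum.
  At plum: go left to fern.
    At fern: no left child.
    Visit fern.
    At fern: go right to aster.
      aster is a leaf — visit aster.
  Visit plum.
  At plum: go right to tulip.
    At tulip: go left to sage.
      sage is a leaf — visit sage.
    Visit tulip.
    At tulip: go right to fir.
      fir is a leaf — visit fir.
Visit mint.
At mint: go right to daisy.
  At daisy: go left to lime.
    At lime: no left child.
    Visit lime.
    At lime: go right to rye.
      rye is a leaf — visit rye.
  Visit daisy.
  At daisy: go right to ash.
    At ash: go left to reed.
      At reed: no left child.
      Visit reed.
      At reed: go right to fig.
        fig is a leaf — visit fig.
    Visit ash.
    At ash: go right to kale.
      kale is a leaf — visit kale.
Full in-order sequence: fern, aster, plum, sage, tulip, fir, mint, lime, rye, daisy, reed, fig, ash, kale.

aster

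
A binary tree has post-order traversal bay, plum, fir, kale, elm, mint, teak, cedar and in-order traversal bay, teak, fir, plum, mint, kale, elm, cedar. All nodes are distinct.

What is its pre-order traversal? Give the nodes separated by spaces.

The last element of post-order is the root; it splits in-order into left and right subtrees.
Root cedar: left subtree has 7 nodes {bay, teak, fir, plum, mint, kale, elm}, right has 0 { }.
  Root teak: left subtree has 1 node {bay}, right has 5 {fir, plum, mint, kale, elm}.
    Root mint: left subtree has 2 nodes {fir, plum}, right has 2 {kale, elm}.
      Root fir: left subtree has 0 nodes { }, right has 1 {plum}.
      Root elm: left subtree has 1 node {kale}, right has 0 { }.

cedar teak bay mint fir plum elm kale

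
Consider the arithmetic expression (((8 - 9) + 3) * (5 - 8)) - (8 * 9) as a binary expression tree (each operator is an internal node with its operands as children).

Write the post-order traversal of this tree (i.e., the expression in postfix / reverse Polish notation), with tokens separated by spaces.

8 9 - 3 + 5 8 - * 8 9 * -

Post-order on an expression tree gives postfix notation: for each operator, emit left operand, right operand, then the operator.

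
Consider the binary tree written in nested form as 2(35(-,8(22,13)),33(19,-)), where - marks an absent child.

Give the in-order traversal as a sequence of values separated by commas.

35, 22, 8, 13, 2, 19, 33

In-order visits the left subtree, then the node, then the right subtree.
At 2: go left to 35.
  At 35: no left child.
  Visit 35.
  At 35: go right to 8.
    At 8: go left to 22.
      22 is a leaf — visit 22.
    Visit 8.
    At 8: go right to 13.
      13 is a leaf — visit 13.
Visit 2.
At 2: go right to 33.
  At 33: go left to 19.
    19 is a leaf — visit 19.
  Visit 33.
  At 33: no right child.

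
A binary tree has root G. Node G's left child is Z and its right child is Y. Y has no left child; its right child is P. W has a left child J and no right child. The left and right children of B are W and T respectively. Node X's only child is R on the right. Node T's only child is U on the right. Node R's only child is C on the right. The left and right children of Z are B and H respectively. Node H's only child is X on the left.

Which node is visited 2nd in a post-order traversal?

Post-order visits the left subtree, then the right subtree, then the node.
At G: go left to Z.
  At Z: go left to B.
    At B: go left to W.
      At W: go left to J.
        J is a leaf — visit J.
      At W: no right child.
      Visit W.
    At B: go right to T.
      At T: no left child.
      At T: go right to U.
        U is a leaf — visit U.
      Visit T.
    Visit B.
  At Z: go right to H.
    At H: go left to X.
      At X: no left child.
      At X: go right to R.
        At R: no left child.
        At R: go right to C.
          C is a leaf — visit C.
        Visit R.
      Visit X.
    At H: no right child.
    Visit H.
  Visit Z.
At G: go right to Y.
  At Y: no left child.
  At Y: go right to P.
    P is a leaf — visit P.
  Visit Y.
Visit G.
Full post-order sequence: J, W, U, T, B, C, R, X, H, Z, P, Y, G.

W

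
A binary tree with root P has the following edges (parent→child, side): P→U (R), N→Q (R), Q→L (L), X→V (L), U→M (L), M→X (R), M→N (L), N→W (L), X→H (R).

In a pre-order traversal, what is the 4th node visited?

N

Pre-order visits the node, then its left subtree, then its right subtree.
Visit P.
At P: no left child.
At P: go right to U.
  Visit U.
  At U: go left to M.
    Visit M.
    At M: go left to N.
      Visit N.
      At N: go left to W.
        W is a leaf — visit W.
      At N: go right to Q.
        Visit Q.
        At Q: go left to L.
          L is a leaf — visit L.
        At Q: no right child.
    At M: go right to X.
      Visit X.
      At X: go left to V.
        V is a leaf — visit V.
      At X: go right to H.
        H is a leaf — visit H.
  At U: no right child.
Full pre-order sequence: P, U, M, N, W, Q, L, X, V, H.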